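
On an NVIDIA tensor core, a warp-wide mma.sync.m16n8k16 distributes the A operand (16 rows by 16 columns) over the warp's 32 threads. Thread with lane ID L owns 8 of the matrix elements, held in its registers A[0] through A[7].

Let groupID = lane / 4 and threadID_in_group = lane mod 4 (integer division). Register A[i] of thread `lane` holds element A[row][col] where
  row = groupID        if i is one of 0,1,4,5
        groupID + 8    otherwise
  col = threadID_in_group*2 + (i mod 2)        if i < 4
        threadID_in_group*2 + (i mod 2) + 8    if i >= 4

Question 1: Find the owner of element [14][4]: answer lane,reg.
26,2

r=14→G=6,rhi=1  c=4→chi=0,T=2,p=0
L=6*4+2=26  i=0*4+1*2+0=2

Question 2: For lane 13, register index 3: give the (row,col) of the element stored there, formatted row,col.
lane 13→13/4=3, 13 mod 4=1
i=3  r:3+8→11  c:2·1+1+0→3

11,3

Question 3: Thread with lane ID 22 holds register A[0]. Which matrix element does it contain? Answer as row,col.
lane 22: g=5 (22/4), t=2 (22%4)
i=0: r=5+0=5, c=2*2+0+0=4

5,4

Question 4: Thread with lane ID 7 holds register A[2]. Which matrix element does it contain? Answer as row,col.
L=7→G=7>>2=1, T=7&3=3
[2]→row 1+8=9  col 3·2+0+0=6

9,6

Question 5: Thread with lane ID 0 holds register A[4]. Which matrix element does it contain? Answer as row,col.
0: grp=0,tig=0
[4] (0+0,0*2+0+8) = (0,8)

0,8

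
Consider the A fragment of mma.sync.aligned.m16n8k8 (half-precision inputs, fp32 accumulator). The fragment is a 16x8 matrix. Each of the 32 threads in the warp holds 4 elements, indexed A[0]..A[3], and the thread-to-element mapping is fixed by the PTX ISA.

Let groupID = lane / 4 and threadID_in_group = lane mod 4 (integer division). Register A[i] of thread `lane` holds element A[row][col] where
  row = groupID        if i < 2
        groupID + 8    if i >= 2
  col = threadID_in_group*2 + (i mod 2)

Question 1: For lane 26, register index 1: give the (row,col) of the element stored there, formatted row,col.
6,5

lane 26⇒26/4=6, 26 mod 4=2
i=1  r:6+0⇒6  c:2·2+1⇒5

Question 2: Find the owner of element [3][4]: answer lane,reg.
r:3=>grp=3,rB=0  c:4=>tig=2,lo=0
L=3*4+2=14  i=0*2+0=0

14,0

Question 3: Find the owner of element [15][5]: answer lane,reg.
r=15->g=7,rb=1  c=5->t=2,b0=1
L=7*4+2=30  i=1*2+1=3

30,3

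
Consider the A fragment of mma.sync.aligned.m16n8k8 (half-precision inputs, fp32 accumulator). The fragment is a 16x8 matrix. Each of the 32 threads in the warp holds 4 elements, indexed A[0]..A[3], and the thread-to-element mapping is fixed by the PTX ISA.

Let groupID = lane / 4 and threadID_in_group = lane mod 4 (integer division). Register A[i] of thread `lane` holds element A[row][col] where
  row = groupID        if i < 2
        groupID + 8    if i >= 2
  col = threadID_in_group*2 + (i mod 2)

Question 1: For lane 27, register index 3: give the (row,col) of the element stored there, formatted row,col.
14,7

27: gr=6,th=3
[3] (6+8,3*2+1) = (14,7)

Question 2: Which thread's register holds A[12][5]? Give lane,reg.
r=12⇒gr=4,Rb=1  c=5⇒th=2,odd=1
L=4*4+2=18  i=1*2+1=3

18,3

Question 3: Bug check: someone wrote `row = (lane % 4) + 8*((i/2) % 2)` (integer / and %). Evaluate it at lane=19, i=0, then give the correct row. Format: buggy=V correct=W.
buggy=3 correct=4

`(lane % 4) + 8*((i/2) % 2)`[19,0]=>3
lane 19: grp=4 (19/4), tig=3 (19%4)
i=0: r=4+0=4, c=3*2+0=6
row: 3 vs 4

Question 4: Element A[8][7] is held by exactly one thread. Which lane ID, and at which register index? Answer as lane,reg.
3,3

r: 8->gid=0,r8=1  c: 7->tid=3,i&1=1
L=0*4+3=3  i=1*2+1=3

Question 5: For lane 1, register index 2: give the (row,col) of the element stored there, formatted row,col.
L=1->gid=1>>2=0, tid=1&3=1
[2]->row 0+8=8  col 1·2+0=2

8,2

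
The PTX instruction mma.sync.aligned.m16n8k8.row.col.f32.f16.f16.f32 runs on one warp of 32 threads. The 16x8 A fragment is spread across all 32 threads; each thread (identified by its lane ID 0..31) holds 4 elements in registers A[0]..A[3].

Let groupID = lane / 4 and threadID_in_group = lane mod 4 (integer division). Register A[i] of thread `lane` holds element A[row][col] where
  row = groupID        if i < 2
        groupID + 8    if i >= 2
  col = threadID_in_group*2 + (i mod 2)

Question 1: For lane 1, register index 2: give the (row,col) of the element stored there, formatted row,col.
8,2

L=1=>grp=1>>2=0, tig=1&3=1
[2]=>row 0+8=8  col 1·2+0=2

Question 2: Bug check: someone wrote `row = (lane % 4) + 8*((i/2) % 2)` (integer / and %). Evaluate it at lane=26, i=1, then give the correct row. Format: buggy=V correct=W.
buggy=2 correct=6

`(lane % 4) + 8*((i/2) % 2)`[26,1]=>2
L=26=>grp=26>>2=6, tig=26&3=2
[1]=>row 6+0=6  col 2·2+1=5
row: 2 vs 6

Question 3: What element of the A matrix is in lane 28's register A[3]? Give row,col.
L=28->gid=28>>2=7, tid=28&3=0
[3]->row 7+8=15  col 0·2+1=1

15,1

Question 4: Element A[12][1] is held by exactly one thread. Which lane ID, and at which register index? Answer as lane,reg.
r=12⇒gr=4,Rb=1  c=1⇒th=0,odd=1
L=4*4+0=16  i=1*2+1=3

16,3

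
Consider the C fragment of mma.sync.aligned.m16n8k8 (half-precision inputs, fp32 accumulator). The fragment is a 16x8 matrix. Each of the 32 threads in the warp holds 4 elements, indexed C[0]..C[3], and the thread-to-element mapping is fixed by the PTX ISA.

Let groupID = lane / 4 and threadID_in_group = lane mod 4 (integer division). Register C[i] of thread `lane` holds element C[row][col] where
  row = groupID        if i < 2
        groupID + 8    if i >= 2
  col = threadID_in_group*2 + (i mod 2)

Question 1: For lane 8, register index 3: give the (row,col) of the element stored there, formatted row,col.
10,1

lane 8⇒8/4=2, 8 mod 4=0
i=3  r:2+8⇒10  c:2·0+1⇒1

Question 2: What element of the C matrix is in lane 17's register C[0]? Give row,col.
17: g=4,t=1
[0] (4+0,1*2+0) = (4,2)

4,2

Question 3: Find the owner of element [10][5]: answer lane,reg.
10,3

r: 10->gid=2,r8=1  c: 5->tid=2,i&1=1
L=2*4+2=10  i=1*2+1=3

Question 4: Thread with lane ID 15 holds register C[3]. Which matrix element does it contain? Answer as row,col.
lane 15->15/4=3, 15 mod 4=3
i=3  r:3+8->11  c:2·3+1->7

11,7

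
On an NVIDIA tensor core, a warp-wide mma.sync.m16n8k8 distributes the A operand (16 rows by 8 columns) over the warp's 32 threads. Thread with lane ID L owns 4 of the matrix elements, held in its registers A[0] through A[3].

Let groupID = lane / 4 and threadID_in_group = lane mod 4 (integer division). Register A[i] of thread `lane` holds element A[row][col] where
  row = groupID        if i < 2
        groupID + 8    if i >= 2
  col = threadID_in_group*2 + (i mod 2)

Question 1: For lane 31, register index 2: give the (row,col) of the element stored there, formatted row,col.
lane 31=>31/4=7, 31 mod 4=3
i=2  r:7+8=>15  c:2·3+0=>6

15,6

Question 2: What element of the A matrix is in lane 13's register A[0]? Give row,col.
13: grp=3,tig=1
[0] (3+0,1*2+0) = (3,2)

3,2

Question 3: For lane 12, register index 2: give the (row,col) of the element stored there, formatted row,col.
L=12⇒gr=12>>2=3, th=12&3=0
[2]⇒row 3+8=11  col 0·2+0=0

11,0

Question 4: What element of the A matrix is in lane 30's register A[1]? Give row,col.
lane 30: g=7 (30/4), t=2 (30%4)
i=1: r=7+0=7, c=2*2+1=5

7,5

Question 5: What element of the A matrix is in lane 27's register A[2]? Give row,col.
lane 27: g=6 (27/4), t=3 (27%4)
i=2: r=6+8=14, c=3*2+0=6

14,6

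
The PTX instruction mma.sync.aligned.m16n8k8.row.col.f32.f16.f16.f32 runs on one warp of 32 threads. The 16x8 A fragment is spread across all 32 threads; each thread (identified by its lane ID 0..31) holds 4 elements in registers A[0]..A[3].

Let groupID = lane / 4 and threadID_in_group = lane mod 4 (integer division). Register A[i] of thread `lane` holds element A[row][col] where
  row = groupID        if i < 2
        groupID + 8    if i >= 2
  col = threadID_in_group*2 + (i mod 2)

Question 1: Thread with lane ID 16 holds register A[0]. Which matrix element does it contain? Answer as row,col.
4,0

L=16->gid=16>>2=4, tid=16&3=0
[0]->row 4+0=4  col 0·2+0=0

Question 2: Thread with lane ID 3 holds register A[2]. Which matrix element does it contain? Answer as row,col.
3: grp=0,tig=3
[2] (0+8,3*2+0) = (8,6)

8,6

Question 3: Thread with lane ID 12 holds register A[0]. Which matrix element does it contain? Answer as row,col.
L=12⇒gr=12>>2=3, th=12&3=0
[0]⇒row 3+0=3  col 0·2+0=0

3,0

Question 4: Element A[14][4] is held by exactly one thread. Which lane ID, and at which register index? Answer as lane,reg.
26,2

r:14=>grp=6,rB=1  c:4=>tig=2,lo=0
L=6*4+2=26  i=1*2+0=2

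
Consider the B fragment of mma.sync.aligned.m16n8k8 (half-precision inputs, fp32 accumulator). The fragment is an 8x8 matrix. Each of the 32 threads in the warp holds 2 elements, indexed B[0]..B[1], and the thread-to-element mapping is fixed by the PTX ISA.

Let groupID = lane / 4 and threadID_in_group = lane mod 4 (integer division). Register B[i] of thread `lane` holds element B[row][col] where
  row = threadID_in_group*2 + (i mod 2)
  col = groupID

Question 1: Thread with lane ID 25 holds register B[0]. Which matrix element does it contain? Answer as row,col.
lane 25: g=6 (25/4), t=1 (25%4)
i=0: r=1*2+0=2, c=g=6

2,6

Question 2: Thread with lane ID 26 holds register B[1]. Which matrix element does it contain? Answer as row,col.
5,6

lane 26->26/4=6, 26 mod 4=2
i=1  r:2·2+1->5  c:6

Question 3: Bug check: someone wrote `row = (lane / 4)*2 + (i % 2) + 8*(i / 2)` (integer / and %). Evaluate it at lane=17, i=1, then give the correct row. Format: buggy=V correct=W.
`(lane / 4)*2 + (i % 2) + 8*(i / 2)`[17,1]->9
lane 17: gid=4 (17/4), tid=1 (17%4)
i=1: r=1*2+1=3, c=gid=4
row: 9 vs 3

buggy=9 correct=3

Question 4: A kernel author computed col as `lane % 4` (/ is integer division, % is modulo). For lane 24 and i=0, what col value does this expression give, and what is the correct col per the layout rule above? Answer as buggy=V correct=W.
buggy=0 correct=6

`lane % 4`[24,0]->0
lane 24->24/4=6, 24 mod 4=0
i=0  r:2·0+0->0  c:6
col: 0 vs 6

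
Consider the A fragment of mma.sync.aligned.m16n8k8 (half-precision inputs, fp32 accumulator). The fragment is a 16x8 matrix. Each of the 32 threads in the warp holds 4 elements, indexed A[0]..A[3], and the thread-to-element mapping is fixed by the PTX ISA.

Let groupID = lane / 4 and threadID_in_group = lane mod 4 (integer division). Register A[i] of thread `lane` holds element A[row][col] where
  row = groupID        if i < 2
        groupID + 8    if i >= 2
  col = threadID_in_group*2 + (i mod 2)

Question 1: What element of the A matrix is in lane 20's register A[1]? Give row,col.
5,1

20: g=5,t=0
[1] (5+0,0*2+1) = (5,1)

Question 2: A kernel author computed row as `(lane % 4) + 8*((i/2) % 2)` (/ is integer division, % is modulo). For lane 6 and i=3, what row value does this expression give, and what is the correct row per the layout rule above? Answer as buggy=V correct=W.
buggy=10 correct=9

`(lane % 4) + 8*((i/2) % 2)`[6,3]=>10
L=6=>grp=6>>2=1, tig=6&3=2
[3]=>row 1+8=9  col 2·2+1=5
row: 10 vs 9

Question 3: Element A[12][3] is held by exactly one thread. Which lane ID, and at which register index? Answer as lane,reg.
r=12->g=4,rb=1  c=3->t=1,b0=1
L=4*4+1=17  i=1*2+1=3

17,3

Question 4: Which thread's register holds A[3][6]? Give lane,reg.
r=3->g=3,rb=0  c=6->t=3,b0=0
L=3*4+3=15  i=0*2+0=0

15,0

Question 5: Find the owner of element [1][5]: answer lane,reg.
r=1⇒gr=1,Rb=0  c=5⇒th=2,odd=1
L=1*4+2=6  i=0*2+1=1

6,1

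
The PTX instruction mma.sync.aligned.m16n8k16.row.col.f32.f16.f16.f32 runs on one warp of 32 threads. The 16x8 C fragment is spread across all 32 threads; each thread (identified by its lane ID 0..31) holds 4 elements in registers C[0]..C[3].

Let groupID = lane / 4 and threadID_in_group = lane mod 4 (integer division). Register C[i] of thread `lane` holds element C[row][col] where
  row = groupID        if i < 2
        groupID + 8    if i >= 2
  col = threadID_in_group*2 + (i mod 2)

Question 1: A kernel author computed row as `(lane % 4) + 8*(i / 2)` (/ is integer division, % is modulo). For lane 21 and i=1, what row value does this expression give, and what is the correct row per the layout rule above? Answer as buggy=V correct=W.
`(lane % 4) + 8*(i / 2)`[21,1]=>1
21: grp=5,tig=1
[1] (5+0,1*2+1) = (5,3)
row: 1 vs 5

buggy=1 correct=5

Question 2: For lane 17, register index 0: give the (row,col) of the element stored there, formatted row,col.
4,2

L=17⇒gr=17>>2=4, th=17&3=1
[0]⇒row 4+0=4  col 1·2+0=2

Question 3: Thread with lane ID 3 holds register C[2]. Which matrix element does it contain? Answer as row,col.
8,6

L=3->gid=3>>2=0, tid=3&3=3
[2]->row 0+8=8  col 3·2+0=6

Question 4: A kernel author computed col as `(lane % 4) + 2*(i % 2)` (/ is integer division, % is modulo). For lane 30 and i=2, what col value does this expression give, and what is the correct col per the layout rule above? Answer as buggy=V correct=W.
buggy=2 correct=4

`(lane % 4) + 2*(i % 2)`[30,2]->2
lane 30: g=7 (30/4), t=2 (30%4)
i=2: r=7+8=15, c=2*2+0=4
col: 2 vs 4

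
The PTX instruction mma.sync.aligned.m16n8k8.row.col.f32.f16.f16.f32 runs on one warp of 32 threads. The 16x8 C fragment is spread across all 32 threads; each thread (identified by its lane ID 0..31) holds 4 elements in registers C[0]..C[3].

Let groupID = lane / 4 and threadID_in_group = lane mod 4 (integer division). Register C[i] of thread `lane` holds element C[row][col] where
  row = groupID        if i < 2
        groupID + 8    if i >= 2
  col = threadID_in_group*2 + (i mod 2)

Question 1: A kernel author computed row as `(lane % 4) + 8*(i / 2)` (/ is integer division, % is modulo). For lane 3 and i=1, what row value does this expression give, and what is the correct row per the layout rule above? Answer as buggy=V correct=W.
`(lane % 4) + 8*(i / 2)`[3,1]⇒3
lane 3: gr=0 (3/4), th=3 (3%4)
i=1: r=0+0=0, c=3*2+1=7
row: 3 vs 0

buggy=3 correct=0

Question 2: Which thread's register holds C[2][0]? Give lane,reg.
r=2⇒gr=2,Rb=0  c=0⇒th=0,odd=0
L=2*4+0=8  i=0*2+0=0

8,0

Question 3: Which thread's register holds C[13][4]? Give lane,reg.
r:13=>grp=5,rB=1  c:4=>tig=2,lo=0
L=5*4+2=22  i=1*2+0=2

22,2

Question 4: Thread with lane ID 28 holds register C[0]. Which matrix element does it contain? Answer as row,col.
L=28->gid=28>>2=7, tid=28&3=0
[0]->row 7+0=7  col 0·2+0=0

7,0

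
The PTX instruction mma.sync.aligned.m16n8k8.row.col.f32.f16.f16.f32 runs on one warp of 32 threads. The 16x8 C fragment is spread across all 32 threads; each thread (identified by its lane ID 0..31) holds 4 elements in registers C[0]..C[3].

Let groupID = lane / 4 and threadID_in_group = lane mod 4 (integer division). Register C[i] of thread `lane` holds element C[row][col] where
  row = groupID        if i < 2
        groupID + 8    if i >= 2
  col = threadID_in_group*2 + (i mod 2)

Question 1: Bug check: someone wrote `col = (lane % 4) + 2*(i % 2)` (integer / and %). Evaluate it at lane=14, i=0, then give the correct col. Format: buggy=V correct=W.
buggy=2 correct=4

`(lane % 4) + 2*(i % 2)`[14,0]->2
lane 14->14/4=3, 14 mod 4=2
i=0  r:3+0->3  c:2·2+0->4
col: 2 vs 4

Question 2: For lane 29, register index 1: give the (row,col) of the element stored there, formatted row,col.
29: G=7,T=1
[1] (7+0,1*2+1) = (7,3)

7,3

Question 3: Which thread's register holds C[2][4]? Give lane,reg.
r: 2->gid=2,r8=0  c: 4->tid=2,i&1=0
L=2*4+2=10  i=0*2+0=0

10,0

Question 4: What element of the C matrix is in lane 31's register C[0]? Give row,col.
L=31=>grp=31>>2=7, tig=31&3=3
[0]=>row 7+0=7  col 3·2+0=6

7,6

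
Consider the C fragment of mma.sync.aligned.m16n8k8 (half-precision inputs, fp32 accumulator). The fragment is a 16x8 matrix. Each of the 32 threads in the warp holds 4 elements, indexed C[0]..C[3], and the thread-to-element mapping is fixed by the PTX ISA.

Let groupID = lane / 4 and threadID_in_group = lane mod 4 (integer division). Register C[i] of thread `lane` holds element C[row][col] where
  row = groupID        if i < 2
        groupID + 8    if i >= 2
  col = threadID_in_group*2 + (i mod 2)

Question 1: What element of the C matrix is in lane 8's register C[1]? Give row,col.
lane 8=>8/4=2, 8 mod 4=0
i=1  r:2+0=>2  c:2·0+1=>1

2,1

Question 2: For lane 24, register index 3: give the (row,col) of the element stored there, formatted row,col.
14,1

L=24=>grp=24>>2=6, tig=24&3=0
[3]=>row 6+8=14  col 0·2+1=1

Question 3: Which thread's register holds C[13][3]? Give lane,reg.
21,3

r=13→G=5,rhi=1  c=3→T=1,p=1
L=5*4+1=21  i=1*2+1=3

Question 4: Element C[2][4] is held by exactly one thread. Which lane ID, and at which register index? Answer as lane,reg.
10,0

r=2->g=2,rb=0  c=4->t=2,b0=0
L=2*4+2=10  i=0*2+0=0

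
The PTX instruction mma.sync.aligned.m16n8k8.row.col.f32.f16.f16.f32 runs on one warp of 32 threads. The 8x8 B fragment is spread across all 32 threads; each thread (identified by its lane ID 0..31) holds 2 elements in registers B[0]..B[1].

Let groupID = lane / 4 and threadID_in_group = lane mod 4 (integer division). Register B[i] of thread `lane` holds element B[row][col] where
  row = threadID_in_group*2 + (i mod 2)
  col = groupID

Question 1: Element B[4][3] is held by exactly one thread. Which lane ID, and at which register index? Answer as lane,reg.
c: 3->gid=3  r: 4->tid=2,i&1=0
L=3*4+2=14  i=0=0

14,0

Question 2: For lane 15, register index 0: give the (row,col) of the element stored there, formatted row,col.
L=15->gid=15>>2=3, tid=15&3=3
[0]->row 3·2+0=6  col gid=3

6,3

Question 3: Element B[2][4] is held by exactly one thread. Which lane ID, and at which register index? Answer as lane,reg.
c:4=>grp=4  r:2=>tig=1,lo=0
L=4*4+1=17  i=0=0

17,0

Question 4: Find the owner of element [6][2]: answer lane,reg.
c=2⇒gr=2  r=6⇒th=3,odd=0
L=2*4+3=11  i=0=0

11,0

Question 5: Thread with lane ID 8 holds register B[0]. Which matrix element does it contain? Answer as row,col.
lane 8: gid=2 (8/4), tid=0 (8%4)
i=0: r=0*2+0=0, c=gid=2

0,2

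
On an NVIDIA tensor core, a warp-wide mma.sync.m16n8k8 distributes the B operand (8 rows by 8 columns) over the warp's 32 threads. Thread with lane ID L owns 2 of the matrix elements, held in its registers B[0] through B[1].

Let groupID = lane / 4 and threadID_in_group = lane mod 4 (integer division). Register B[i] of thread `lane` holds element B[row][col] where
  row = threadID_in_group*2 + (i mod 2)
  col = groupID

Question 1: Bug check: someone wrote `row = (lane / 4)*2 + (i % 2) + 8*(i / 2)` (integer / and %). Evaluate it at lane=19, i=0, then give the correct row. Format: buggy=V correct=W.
buggy=8 correct=6

`(lane / 4)*2 + (i % 2) + 8*(i / 2)`[19,0]->8
L=19->gid=19>>2=4, tid=19&3=3
[0]->row 3·2+0=6  col gid=4
row: 8 vs 6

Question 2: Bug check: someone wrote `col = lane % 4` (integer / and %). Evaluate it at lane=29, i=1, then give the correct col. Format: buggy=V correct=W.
buggy=1 correct=7

`lane % 4`[29,1]->1
lane 29->29/4=7, 29 mod 4=1
i=1  r:2·1+1->3  c:7
col: 1 vs 7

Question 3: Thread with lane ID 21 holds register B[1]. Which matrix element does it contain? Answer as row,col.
lane 21: gid=5 (21/4), tid=1 (21%4)
i=1: r=1*2+1=3, c=gid=5

3,5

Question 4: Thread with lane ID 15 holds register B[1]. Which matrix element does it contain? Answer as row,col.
L=15->g=15>>2=3, t=15&3=3
[1]->row 3·2+1=7  col g=3

7,3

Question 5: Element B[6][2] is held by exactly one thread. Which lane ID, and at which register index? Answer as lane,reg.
11,0

c: 2->gid=2  r: 6->tid=3,i&1=0
L=2*4+3=11  i=0=0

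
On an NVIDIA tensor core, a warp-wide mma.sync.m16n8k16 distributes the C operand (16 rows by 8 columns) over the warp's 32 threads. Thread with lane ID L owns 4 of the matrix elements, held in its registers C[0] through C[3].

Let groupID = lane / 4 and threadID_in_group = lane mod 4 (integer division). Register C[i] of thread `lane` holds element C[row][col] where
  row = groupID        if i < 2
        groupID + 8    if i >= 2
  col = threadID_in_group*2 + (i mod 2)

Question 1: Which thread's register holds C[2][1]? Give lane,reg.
8,1

r=2->g=2,rb=0  c=1->t=0,b0=1
L=2*4+0=8  i=0*2+1=1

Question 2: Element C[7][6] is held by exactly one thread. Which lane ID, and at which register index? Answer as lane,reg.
31,0

r:7=>grp=7,rB=0  c:6=>tig=3,lo=0
L=7*4+3=31  i=0*2+0=0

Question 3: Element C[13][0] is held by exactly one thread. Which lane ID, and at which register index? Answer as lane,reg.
20,2

r=13⇒gr=5,Rb=1  c=0⇒th=0,odd=0
L=5*4+0=20  i=1*2+0=2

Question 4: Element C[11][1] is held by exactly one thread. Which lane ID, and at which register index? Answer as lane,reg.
12,3

r=11->g=3,rb=1  c=1->t=0,b0=1
L=3*4+0=12  i=1*2+1=3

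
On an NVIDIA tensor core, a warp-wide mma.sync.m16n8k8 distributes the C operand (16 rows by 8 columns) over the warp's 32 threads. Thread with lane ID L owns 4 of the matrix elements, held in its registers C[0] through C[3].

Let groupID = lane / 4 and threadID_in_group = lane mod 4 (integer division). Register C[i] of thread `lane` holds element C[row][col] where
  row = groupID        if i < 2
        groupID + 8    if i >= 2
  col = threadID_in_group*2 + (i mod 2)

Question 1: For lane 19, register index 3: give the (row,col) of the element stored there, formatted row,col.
lane 19: g=4 (19/4), t=3 (19%4)
i=3: r=4+8=12, c=3*2+1=7

12,7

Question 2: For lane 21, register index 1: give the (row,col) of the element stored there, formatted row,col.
lane 21: G=5 (21/4), T=1 (21%4)
i=1: r=5+0=5, c=1*2+1=3

5,3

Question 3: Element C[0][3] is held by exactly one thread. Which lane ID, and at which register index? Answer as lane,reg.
r:0=>grp=0,rB=0  c:3=>tig=1,lo=1
L=0*4+1=1  i=0*2+1=1

1,1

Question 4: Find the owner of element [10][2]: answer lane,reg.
9,2

r=10⇒gr=2,Rb=1  c=2⇒th=1,odd=0
L=2*4+1=9  i=1*2+0=2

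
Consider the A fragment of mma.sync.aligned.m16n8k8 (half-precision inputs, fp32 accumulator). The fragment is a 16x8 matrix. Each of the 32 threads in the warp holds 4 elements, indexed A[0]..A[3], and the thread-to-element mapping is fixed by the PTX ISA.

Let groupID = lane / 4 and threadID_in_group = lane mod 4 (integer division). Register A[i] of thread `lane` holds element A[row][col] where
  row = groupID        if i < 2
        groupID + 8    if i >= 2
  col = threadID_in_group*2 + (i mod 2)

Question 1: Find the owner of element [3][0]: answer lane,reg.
r=3->g=3,rb=0  c=0->t=0,b0=0
L=3*4+0=12  i=0*2+0=0

12,0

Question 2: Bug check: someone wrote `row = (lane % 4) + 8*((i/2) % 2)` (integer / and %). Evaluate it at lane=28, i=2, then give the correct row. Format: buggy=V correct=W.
buggy=8 correct=15

`(lane % 4) + 8*((i/2) % 2)`[28,2]->8
L=28->gid=28>>2=7, tid=28&3=0
[2]->row 7+8=15  col 0·2+0=0
row: 8 vs 15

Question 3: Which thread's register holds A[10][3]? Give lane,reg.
r=10->g=2,rb=1  c=3->t=1,b0=1
L=2*4+1=9  i=1*2+1=3

9,3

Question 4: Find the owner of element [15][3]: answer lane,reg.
29,3

r=15⇒gr=7,Rb=1  c=3⇒th=1,odd=1
L=7*4+1=29  i=1*2+1=3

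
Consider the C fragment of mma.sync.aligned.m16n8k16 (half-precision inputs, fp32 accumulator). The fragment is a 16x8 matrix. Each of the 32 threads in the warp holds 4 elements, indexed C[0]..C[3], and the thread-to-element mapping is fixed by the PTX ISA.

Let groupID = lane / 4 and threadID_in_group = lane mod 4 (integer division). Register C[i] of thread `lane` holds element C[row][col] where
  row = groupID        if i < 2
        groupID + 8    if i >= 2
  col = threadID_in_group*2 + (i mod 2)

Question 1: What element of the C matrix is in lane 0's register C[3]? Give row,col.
8,1

L=0⇒gr=0>>2=0, th=0&3=0
[3]⇒row 0+8=8  col 0·2+1=1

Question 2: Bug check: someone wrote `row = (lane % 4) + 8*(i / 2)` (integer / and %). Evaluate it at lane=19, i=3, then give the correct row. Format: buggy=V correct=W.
buggy=11 correct=12

`(lane % 4) + 8*(i / 2)`[19,3]->11
19: g=4,t=3
[3] (4+8,3*2+1) = (12,7)
row: 11 vs 12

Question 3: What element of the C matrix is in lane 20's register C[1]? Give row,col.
5,1

lane 20: grp=5 (20/4), tig=0 (20%4)
i=1: r=5+0=5, c=0*2+1=1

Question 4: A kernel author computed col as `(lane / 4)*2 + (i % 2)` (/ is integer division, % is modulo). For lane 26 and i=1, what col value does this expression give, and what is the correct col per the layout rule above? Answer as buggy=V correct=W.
`(lane / 4)*2 + (i % 2)`[26,1]⇒13
26: gr=6,th=2
[1] (6+0,2*2+1) = (6,5)
col: 13 vs 5

buggy=13 correct=5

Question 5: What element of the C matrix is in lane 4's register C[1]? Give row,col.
lane 4->4/4=1, 4 mod 4=0
i=1  r:1+0->1  c:2·0+1->1

1,1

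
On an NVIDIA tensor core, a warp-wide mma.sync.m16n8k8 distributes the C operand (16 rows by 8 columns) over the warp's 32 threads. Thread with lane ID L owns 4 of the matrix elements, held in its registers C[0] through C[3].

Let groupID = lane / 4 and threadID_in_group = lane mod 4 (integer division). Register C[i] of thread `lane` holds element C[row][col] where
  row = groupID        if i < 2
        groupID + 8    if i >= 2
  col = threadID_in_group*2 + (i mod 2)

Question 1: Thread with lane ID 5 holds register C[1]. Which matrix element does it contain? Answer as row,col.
1,3

lane 5=>5/4=1, 5 mod 4=1
i=1  r:1+0=>1  c:2·1+1=>3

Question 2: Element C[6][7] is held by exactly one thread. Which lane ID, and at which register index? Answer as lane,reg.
27,1

r: 6->gid=6,r8=0  c: 7->tid=3,i&1=1
L=6*4+3=27  i=0*2+1=1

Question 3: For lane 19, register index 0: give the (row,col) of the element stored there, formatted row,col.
19: gr=4,th=3
[0] (4+0,3*2+0) = (4,6)

4,6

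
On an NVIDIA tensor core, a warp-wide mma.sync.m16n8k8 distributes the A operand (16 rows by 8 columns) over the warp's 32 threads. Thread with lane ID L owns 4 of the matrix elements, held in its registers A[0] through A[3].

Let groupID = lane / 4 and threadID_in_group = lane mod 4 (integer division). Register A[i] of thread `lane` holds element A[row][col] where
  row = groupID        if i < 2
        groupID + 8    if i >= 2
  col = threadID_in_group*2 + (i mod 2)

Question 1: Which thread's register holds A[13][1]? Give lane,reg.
20,3

r: 13->gid=5,r8=1  c: 1->tid=0,i&1=1
L=5*4+0=20  i=1*2+1=3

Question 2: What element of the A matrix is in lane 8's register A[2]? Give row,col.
lane 8: gid=2 (8/4), tid=0 (8%4)
i=2: r=2+8=10, c=0*2+0=0

10,0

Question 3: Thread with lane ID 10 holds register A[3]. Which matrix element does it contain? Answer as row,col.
10: G=2,T=2
[3] (2+8,2*2+1) = (10,5)

10,5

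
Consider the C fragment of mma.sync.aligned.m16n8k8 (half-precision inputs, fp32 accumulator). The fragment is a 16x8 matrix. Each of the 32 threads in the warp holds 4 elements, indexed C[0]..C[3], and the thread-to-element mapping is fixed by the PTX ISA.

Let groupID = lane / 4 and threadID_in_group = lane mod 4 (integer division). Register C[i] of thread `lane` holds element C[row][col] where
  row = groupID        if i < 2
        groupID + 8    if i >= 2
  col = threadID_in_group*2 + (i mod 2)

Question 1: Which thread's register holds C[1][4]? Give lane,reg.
6,0

r=1→G=1,rhi=0  c=4→T=2,p=0
L=1*4+2=6  i=0*2+0=0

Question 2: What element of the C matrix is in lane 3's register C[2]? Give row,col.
8,6

L=3⇒gr=3>>2=0, th=3&3=3
[2]⇒row 0+8=8  col 3·2+0=6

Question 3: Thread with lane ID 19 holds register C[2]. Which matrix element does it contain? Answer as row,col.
12,6

lane 19=>19/4=4, 19 mod 4=3
i=2  r:4+8=>12  c:2·3+0=>6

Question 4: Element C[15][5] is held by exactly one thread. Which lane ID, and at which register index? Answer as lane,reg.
r=15->g=7,rb=1  c=5->t=2,b0=1
L=7*4+2=30  i=1*2+1=3

30,3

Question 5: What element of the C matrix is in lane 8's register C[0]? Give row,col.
8: g=2,t=0
[0] (2+0,0*2+0) = (2,0)

2,0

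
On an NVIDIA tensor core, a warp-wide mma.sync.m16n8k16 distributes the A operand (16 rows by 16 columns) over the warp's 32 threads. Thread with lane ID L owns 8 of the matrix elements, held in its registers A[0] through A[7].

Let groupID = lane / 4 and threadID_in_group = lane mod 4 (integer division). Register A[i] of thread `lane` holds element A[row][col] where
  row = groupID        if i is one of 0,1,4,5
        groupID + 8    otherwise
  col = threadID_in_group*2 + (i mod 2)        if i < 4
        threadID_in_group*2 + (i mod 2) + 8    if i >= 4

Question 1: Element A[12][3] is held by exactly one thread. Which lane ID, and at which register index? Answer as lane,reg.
r: 12->gid=4,r8=1  c: 3->c8=0,tid=1,i&1=1
L=4*4+1=17  i=0*4+1*2+1=3

17,3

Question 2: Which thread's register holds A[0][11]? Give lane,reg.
r=0→G=0,rhi=0  c=11→chi=1,T=1,p=1
L=0*4+1=1  i=1*4+0*2+1=5

1,5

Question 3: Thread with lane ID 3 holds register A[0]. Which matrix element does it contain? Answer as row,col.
lane 3: gr=0 (3/4), th=3 (3%4)
i=0: r=0+0=0, c=3*2+0+0=6

0,6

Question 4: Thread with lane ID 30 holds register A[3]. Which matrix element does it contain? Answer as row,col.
15,5

lane 30->30/4=7, 30 mod 4=2
i=3  r:7+8->15  c:2·2+1+0->5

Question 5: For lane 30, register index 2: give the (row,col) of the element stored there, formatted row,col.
30: gid=7,tid=2
[2] (7+8,2*2+0+0) = (15,4)

15,4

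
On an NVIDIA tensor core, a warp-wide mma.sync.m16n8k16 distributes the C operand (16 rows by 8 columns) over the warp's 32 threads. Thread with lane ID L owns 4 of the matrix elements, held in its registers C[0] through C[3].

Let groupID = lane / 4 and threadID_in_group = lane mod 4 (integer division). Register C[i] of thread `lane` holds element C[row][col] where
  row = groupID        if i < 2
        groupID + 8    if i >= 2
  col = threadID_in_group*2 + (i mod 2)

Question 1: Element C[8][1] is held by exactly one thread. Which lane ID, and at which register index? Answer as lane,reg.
r: 8->gid=0,r8=1  c: 1->tid=0,i&1=1
L=0*4+0=0  i=1*2+1=3

0,3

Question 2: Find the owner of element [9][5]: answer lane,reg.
r:9=>grp=1,rB=1  c:5=>tig=2,lo=1
L=1*4+2=6  i=1*2+1=3

6,3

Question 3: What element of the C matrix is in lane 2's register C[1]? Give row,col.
0,5

L=2=>grp=2>>2=0, tig=2&3=2
[1]=>row 0+0=0  col 2·2+1=5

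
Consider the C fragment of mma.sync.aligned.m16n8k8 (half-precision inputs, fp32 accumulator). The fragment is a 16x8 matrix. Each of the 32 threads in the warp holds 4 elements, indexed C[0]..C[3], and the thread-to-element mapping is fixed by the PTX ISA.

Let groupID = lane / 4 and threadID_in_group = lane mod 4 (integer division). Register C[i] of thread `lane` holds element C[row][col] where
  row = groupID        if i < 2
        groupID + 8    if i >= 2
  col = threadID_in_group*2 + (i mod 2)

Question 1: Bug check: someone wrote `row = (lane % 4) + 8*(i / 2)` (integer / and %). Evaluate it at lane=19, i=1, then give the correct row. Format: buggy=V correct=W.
buggy=3 correct=4

`(lane % 4) + 8*(i / 2)`[19,1]⇒3
lane 19⇒19/4=4, 19 mod 4=3
i=1  r:4+0⇒4  c:2·3+1⇒7
row: 3 vs 4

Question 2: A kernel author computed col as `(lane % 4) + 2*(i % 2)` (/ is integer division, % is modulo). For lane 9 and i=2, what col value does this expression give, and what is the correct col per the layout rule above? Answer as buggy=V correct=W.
`(lane % 4) + 2*(i % 2)`[9,2]→1
9: G=2,T=1
[2] (2+8,1*2+0) = (10,2)
col: 1 vs 2

buggy=1 correct=2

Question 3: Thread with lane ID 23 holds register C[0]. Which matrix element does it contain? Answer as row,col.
5,6

lane 23→23/4=5, 23 mod 4=3
i=0  r:5+0→5  c:2·3+0→6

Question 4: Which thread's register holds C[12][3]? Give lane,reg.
r=12->g=4,rb=1  c=3->t=1,b0=1
L=4*4+1=17  i=1*2+1=3

17,3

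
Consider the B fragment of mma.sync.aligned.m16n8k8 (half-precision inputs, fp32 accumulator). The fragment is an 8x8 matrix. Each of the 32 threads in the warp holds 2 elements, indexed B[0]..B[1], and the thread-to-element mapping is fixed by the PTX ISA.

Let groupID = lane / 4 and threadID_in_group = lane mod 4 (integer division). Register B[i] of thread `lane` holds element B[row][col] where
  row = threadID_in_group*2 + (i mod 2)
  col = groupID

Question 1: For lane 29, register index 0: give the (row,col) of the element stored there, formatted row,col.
2,7

L=29=>grp=29>>2=7, tig=29&3=1
[0]=>row 1·2+0=2  col grp=7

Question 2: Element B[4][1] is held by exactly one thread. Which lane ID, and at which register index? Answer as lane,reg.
c=1⇒gr=1  r=4⇒th=2,odd=0
L=1*4+2=6  i=0=0

6,0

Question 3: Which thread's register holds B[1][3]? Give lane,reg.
12,1

c=3->g=3  r=1->t=0,b0=1
L=3*4+0=12  i=1=1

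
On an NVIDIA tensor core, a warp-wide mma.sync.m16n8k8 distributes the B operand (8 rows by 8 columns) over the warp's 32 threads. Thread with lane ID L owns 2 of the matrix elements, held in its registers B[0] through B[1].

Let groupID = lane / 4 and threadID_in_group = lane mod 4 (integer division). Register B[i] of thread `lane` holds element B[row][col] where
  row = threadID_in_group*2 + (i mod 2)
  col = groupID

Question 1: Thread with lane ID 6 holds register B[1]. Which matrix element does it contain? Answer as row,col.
5,1

lane 6→6/4=1, 6 mod 4=2
i=1  r:2·2+1→5  c:1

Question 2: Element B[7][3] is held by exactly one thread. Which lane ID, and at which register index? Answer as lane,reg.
15,1

c=3⇒gr=3  r=7⇒th=3,odd=1
L=3*4+3=15  i=1=1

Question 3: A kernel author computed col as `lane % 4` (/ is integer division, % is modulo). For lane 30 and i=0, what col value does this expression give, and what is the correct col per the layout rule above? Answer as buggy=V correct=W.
buggy=2 correct=7

`lane % 4`[30,0]⇒2
lane 30: gr=7 (30/4), th=2 (30%4)
i=0: r=2*2+0=4, c=gr=7
col: 2 vs 7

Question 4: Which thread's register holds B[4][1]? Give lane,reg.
c=1⇒gr=1  r=4⇒th=2,odd=0
L=1*4+2=6  i=0=0

6,0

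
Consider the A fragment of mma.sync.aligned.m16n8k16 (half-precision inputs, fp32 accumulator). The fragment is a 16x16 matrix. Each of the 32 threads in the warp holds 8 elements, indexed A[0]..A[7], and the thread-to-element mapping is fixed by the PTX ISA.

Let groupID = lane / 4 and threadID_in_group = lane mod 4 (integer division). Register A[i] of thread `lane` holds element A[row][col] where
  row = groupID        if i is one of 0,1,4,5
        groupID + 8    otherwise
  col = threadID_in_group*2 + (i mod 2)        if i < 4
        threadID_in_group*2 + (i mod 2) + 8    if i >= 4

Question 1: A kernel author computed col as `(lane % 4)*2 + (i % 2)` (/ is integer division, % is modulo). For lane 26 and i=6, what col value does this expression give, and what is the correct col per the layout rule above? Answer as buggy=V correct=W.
`(lane % 4)*2 + (i % 2)`[26,6]->4
lane 26: gid=6 (26/4), tid=2 (26%4)
i=6: r=6+8=14, c=2*2+0+8=12
col: 4 vs 12

buggy=4 correct=12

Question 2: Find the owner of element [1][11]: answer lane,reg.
r: 1->gid=1,r8=0  c: 11->c8=1,tid=1,i&1=1
L=1*4+1=5  i=1*4+0*2+1=5

5,5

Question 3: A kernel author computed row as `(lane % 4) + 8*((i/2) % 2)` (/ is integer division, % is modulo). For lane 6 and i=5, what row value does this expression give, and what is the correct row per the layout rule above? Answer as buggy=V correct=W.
buggy=2 correct=1

`(lane % 4) + 8*((i/2) % 2)`[6,5]=>2
lane 6=>6/4=1, 6 mod 4=2
i=5  r:1+0=>1  c:2·2+1+8=>13
row: 2 vs 1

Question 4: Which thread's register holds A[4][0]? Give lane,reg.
16,0

r=4⇒gr=4,Rb=0  c=0⇒Cb=0,th=0,odd=0
L=4*4+0=16  i=0*4+0*2+0=0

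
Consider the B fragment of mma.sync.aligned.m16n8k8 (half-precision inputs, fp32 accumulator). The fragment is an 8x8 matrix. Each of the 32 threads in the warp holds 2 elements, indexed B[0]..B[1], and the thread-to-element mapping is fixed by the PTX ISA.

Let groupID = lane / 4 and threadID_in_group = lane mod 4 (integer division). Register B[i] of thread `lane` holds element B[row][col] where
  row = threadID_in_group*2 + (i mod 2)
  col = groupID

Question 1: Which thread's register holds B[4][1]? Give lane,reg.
c=1⇒gr=1  r=4⇒th=2,odd=0
L=1*4+2=6  i=0=0

6,0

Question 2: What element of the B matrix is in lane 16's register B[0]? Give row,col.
lane 16: gr=4 (16/4), th=0 (16%4)
i=0: r=0*2+0=0, c=gr=4

0,4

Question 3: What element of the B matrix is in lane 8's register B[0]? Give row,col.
0,2

lane 8->8/4=2, 8 mod 4=0
i=0  r:2·0+0->0  c:2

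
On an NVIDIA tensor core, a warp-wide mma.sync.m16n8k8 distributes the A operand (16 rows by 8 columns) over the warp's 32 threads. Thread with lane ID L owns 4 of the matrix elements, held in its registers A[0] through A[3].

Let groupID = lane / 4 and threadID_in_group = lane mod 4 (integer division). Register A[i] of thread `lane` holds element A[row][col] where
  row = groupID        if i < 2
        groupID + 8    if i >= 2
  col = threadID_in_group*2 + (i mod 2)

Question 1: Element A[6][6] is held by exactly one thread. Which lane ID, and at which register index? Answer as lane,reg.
27,0

r=6⇒gr=6,Rb=0  c=6⇒th=3,odd=0
L=6*4+3=27  i=0*2+0=0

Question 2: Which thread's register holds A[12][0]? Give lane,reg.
16,2

r=12⇒gr=4,Rb=1  c=0⇒th=0,odd=0
L=4*4+0=16  i=1*2+0=2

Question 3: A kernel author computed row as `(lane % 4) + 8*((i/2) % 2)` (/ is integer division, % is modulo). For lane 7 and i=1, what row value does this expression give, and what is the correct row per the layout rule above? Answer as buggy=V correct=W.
buggy=3 correct=1

`(lane % 4) + 8*((i/2) % 2)`[7,1]=>3
lane 7=>7/4=1, 7 mod 4=3
i=1  r:1+0=>1  c:2·3+1=>7
row: 3 vs 1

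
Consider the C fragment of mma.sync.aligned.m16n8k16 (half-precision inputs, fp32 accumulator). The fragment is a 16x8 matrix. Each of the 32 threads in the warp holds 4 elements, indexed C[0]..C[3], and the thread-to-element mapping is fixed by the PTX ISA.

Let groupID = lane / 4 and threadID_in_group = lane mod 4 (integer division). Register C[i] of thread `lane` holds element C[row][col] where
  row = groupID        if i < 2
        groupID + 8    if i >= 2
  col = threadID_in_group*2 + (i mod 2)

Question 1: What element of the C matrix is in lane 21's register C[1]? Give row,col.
5,3

lane 21: g=5 (21/4), t=1 (21%4)
i=1: r=5+0=5, c=1*2+1=3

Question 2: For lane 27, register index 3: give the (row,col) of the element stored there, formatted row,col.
lane 27: gr=6 (27/4), th=3 (27%4)
i=3: r=6+8=14, c=3*2+1=7

14,7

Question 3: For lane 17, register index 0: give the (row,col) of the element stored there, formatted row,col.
17: grp=4,tig=1
[0] (4+0,1*2+0) = (4,2)

4,2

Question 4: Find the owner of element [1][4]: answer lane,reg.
6,0

r: 1->gid=1,r8=0  c: 4->tid=2,i&1=0
L=1*4+2=6  i=0*2+0=0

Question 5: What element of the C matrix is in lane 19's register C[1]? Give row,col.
lane 19⇒19/4=4, 19 mod 4=3
i=1  r:4+0⇒4  c:2·3+1⇒7

4,7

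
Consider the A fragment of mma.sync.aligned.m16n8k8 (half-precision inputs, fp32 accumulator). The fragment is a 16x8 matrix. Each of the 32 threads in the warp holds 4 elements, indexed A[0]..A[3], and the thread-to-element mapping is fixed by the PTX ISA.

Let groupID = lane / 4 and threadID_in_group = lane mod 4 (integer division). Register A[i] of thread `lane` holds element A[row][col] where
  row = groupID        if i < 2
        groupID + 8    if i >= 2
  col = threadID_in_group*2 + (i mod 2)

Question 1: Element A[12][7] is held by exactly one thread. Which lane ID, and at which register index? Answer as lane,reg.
r=12→G=4,rhi=1  c=7→T=3,p=1
L=4*4+3=19  i=1*2+1=3

19,3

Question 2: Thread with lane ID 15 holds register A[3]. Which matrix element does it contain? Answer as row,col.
lane 15: gr=3 (15/4), th=3 (15%4)
i=3: r=3+8=11, c=3*2+1=7

11,7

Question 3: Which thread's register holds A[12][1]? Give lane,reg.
r: 12->gid=4,r8=1  c: 1->tid=0,i&1=1
L=4*4+0=16  i=1*2+1=3

16,3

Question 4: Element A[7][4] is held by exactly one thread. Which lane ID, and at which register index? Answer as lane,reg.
30,0

r:7=>grp=7,rB=0  c:4=>tig=2,lo=0
L=7*4+2=30  i=0*2+0=0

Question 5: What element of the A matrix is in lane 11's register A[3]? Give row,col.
lane 11→11/4=2, 11 mod 4=3
i=3  r:2+8→10  c:2·3+1→7

10,7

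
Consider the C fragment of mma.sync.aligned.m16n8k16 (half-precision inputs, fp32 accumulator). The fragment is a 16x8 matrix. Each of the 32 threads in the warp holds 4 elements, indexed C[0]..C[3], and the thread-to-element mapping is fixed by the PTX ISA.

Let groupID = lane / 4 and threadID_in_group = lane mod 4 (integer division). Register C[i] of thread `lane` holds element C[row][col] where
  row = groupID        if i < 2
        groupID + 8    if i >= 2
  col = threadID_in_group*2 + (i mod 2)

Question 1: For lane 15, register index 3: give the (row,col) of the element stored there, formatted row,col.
lane 15: G=3 (15/4), T=3 (15%4)
i=3: r=3+8=11, c=3*2+1=7

11,7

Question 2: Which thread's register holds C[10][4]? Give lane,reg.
r:10=>grp=2,rB=1  c:4=>tig=2,lo=0
L=2*4+2=10  i=1*2+0=2

10,2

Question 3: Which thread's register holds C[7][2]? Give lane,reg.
29,0

r=7→G=7,rhi=0  c=2→T=1,p=0
L=7*4+1=29  i=0*2+0=0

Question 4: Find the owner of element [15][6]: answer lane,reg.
31,2

r=15→G=7,rhi=1  c=6→T=3,p=0
L=7*4+3=31  i=1*2+0=2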